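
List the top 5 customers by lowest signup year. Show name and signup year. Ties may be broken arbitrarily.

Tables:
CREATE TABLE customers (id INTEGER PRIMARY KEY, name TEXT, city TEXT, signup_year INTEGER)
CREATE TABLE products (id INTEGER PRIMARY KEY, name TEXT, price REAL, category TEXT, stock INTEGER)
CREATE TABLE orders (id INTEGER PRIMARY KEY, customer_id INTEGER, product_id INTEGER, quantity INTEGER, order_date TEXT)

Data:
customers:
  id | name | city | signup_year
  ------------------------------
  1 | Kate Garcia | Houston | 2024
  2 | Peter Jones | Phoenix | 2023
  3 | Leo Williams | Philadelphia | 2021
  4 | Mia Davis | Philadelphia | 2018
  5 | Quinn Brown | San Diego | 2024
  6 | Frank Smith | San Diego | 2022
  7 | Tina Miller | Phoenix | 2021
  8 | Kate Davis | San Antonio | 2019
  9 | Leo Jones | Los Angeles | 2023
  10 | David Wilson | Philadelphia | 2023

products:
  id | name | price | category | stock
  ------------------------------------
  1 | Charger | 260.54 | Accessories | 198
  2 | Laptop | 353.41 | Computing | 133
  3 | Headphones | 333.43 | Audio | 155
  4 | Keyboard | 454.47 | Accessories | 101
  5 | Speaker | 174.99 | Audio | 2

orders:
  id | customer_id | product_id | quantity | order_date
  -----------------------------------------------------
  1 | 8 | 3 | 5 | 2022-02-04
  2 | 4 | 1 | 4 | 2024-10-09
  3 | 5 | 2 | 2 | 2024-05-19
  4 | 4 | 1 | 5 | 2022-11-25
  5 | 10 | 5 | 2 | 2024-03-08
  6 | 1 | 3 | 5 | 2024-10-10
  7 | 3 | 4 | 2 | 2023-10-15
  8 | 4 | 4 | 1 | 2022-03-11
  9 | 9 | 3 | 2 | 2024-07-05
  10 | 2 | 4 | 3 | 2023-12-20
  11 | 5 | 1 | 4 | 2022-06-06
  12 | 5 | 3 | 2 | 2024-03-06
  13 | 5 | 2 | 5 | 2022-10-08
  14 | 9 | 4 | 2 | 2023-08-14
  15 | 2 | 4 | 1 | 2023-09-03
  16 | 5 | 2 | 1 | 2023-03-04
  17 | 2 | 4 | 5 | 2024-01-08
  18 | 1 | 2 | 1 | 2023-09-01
SELECT name, signup_year FROM customers ORDER BY signup_year ASC LIMIT 5

Execution result:
name | signup_year
Mia Davis | 2018
Kate Davis | 2019
Leo Williams | 2021
Tina Miller | 2021
Frank Smith | 2022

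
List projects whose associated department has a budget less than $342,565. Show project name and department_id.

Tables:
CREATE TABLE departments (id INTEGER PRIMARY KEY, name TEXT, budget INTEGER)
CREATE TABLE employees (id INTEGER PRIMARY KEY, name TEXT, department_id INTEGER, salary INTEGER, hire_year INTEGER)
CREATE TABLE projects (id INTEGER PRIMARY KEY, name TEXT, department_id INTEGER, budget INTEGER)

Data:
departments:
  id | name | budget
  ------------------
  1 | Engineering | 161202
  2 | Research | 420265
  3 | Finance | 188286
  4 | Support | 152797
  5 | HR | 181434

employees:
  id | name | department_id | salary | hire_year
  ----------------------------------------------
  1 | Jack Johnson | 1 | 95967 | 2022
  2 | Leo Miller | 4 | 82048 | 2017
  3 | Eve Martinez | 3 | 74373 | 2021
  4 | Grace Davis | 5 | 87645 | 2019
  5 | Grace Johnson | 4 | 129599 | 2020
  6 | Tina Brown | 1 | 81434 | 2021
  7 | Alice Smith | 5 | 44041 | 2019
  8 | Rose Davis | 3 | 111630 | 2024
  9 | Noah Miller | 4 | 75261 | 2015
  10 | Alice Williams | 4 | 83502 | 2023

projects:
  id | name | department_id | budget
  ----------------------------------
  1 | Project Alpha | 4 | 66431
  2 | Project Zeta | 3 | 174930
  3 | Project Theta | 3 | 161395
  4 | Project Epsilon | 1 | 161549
SELECT name, department_id FROM projects WHERE department_id IN (SELECT id FROM departments WHERE budget < 342565)

Execution result:
name | department_id
Project Alpha | 4
Project Zeta | 3
Project Theta | 3
Project Epsilon | 1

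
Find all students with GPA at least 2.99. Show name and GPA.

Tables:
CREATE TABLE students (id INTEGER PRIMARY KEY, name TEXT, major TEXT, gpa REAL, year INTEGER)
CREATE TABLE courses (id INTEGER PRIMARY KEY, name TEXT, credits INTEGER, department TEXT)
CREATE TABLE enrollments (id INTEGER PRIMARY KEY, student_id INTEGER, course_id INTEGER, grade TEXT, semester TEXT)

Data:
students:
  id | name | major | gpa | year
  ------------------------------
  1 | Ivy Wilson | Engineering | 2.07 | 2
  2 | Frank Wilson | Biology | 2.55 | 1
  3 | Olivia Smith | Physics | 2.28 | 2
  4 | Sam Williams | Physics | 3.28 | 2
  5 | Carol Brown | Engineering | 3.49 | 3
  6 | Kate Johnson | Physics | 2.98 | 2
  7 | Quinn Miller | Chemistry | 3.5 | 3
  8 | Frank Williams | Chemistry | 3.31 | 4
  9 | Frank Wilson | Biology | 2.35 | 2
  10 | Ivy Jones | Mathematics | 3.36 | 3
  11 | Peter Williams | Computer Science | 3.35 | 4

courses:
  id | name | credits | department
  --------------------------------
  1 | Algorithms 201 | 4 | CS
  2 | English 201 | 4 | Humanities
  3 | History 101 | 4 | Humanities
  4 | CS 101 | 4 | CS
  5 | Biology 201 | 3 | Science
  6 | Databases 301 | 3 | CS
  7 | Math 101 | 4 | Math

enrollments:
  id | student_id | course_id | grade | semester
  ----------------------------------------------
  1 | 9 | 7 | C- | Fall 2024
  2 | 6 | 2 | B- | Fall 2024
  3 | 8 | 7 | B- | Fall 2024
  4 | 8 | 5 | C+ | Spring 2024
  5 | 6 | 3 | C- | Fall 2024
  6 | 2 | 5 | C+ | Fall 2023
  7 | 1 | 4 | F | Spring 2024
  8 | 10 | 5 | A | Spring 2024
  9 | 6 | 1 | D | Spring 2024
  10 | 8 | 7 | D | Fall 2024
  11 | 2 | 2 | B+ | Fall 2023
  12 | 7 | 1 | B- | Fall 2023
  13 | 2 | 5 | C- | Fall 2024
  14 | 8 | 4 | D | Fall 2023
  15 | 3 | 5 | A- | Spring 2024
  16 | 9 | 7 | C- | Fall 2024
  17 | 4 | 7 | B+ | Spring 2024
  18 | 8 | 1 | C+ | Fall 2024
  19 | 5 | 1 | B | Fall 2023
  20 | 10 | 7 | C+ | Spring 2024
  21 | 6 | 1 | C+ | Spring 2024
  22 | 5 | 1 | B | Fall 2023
SELECT name, gpa FROM students WHERE gpa >= 2.99

Execution result:
name | gpa
Sam Williams | 3.28
Carol Brown | 3.49
Quinn Miller | 3.50
Frank Williams | 3.31
Ivy Jones | 3.36
Peter Williams | 3.35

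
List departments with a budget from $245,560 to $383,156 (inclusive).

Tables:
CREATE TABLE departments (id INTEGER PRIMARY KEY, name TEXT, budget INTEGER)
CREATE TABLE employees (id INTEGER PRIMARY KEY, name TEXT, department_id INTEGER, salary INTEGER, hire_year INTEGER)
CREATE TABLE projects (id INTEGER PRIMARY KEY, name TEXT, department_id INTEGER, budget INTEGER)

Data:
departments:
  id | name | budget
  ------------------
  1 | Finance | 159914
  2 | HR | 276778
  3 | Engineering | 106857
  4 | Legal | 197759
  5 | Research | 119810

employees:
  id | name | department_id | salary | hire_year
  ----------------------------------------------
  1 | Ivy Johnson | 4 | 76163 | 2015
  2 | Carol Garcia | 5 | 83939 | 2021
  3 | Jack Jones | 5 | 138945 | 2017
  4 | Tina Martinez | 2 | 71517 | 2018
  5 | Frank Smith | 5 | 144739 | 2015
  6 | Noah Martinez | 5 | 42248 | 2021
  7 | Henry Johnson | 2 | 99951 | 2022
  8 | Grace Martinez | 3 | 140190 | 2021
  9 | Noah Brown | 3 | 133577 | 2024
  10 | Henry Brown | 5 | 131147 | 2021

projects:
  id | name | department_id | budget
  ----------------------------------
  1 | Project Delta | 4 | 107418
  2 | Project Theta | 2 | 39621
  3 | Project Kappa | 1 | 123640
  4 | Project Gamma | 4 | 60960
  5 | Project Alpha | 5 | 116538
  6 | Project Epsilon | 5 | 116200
SELECT name, budget FROM departments WHERE budget BETWEEN 245560 AND 383156

Execution result:
name | budget
HR | 276778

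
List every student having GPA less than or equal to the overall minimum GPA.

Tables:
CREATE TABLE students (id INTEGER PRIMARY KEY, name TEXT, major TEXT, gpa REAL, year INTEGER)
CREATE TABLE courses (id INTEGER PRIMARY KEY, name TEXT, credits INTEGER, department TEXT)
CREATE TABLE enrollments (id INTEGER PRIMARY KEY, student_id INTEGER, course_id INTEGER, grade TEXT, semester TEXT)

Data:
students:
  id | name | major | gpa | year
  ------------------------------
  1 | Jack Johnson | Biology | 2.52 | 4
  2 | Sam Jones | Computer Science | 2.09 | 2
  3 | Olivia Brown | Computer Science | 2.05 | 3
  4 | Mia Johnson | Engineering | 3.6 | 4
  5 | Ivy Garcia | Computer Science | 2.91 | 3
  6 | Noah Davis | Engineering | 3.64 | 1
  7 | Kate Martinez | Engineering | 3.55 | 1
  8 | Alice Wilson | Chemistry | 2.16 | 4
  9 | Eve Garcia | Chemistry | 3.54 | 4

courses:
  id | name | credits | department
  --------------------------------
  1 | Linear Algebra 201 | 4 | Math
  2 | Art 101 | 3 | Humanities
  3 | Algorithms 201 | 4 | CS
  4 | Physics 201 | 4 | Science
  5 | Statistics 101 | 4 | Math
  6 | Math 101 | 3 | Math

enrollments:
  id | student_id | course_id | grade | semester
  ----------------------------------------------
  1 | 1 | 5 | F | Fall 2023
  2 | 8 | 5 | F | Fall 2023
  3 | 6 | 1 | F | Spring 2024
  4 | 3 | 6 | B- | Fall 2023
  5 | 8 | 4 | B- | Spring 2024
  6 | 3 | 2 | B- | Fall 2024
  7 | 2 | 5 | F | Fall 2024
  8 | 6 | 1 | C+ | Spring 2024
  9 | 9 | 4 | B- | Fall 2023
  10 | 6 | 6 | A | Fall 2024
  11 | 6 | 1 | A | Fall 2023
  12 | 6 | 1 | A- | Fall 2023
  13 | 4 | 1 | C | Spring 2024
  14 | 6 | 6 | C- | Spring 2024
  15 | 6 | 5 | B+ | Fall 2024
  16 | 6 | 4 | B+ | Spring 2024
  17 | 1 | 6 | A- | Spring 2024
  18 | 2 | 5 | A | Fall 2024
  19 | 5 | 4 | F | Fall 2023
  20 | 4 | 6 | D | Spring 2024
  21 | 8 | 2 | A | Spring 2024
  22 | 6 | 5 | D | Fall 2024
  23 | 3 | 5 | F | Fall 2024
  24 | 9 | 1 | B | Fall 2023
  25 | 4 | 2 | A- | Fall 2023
SELECT name, gpa FROM students WHERE gpa <= (SELECT MIN(gpa) FROM students)

Execution result:
name | gpa
Olivia Brown | 2.05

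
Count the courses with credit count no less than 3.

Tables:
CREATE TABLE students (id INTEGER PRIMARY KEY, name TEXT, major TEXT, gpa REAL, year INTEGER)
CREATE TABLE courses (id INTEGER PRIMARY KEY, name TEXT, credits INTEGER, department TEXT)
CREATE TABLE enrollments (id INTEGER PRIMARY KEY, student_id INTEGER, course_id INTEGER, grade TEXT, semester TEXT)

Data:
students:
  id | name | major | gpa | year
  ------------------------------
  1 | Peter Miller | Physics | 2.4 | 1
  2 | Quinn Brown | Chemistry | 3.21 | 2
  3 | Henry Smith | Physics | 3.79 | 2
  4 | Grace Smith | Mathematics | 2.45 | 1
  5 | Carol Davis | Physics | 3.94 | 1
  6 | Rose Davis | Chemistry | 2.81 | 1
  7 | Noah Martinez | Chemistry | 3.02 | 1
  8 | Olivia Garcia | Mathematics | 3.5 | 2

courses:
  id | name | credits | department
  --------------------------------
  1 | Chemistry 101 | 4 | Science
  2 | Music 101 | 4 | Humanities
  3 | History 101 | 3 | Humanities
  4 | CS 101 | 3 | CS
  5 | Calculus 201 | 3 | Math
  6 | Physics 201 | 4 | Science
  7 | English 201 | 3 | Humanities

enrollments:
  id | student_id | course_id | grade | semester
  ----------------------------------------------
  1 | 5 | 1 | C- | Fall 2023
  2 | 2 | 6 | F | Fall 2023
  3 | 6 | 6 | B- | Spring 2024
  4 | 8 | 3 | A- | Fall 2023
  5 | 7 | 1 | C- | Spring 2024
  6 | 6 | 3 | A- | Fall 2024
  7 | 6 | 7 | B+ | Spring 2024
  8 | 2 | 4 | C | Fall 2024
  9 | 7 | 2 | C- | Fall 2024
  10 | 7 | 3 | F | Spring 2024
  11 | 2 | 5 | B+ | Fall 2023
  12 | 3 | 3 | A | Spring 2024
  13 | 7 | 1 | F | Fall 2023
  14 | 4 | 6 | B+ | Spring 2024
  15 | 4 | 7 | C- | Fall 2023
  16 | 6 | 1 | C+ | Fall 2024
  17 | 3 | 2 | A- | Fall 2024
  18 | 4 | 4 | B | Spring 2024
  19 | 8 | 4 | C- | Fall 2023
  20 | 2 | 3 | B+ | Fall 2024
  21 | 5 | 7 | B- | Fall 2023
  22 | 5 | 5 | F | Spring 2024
SELECT COUNT(*) FROM courses WHERE credits >= 3

Execution result:
7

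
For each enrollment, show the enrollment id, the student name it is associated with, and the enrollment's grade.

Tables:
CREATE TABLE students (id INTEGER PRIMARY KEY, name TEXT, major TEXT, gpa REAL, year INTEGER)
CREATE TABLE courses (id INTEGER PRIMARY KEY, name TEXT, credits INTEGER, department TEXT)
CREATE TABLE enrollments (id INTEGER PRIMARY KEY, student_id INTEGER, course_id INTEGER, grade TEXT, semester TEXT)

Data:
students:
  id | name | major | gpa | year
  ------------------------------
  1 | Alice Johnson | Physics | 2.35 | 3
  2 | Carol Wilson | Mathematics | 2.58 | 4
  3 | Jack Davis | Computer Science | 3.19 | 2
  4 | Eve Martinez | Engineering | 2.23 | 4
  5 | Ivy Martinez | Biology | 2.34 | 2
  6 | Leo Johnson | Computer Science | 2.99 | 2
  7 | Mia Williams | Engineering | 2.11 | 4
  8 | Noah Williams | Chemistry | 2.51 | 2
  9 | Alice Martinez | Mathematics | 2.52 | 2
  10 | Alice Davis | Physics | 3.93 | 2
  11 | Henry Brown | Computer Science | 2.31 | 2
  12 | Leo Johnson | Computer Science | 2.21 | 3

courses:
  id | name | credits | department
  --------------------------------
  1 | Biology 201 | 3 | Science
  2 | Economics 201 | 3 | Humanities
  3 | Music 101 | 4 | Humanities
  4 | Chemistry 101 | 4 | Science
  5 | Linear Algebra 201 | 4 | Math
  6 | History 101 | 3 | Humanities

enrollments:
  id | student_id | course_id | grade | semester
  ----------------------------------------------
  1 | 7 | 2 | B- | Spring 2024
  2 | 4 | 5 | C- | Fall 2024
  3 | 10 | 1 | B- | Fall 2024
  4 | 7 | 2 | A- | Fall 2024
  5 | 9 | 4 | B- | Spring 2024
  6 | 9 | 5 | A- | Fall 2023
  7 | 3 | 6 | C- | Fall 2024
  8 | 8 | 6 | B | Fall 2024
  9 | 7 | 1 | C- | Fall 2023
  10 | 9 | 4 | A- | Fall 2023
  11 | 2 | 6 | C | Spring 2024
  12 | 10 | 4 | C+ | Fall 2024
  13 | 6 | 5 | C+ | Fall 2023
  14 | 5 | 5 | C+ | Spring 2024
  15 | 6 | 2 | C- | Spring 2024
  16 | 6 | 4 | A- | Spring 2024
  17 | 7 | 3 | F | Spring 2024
SELECT c.id, p.name AS student, c.grade FROM enrollments c JOIN students p ON c.student_id = p.id

Execution result:
id | student | grade
1 | Mia Williams | B-
2 | Eve Martinez | C-
3 | Alice Davis | B-
4 | Mia Williams | A-
5 | Alice Martinez | B-
6 | Alice Martinez | A-
7 | Jack Davis | C-
8 | Noah Williams | B
9 | Mia Williams | C-
10 | Alice Martinez | A-
11 | Carol Wilson | C
12 | Alice Davis | C+
13 | Leo Johnson | C+
14 | Ivy Martinez | C+
15 | Leo Johnson | C-
16 | Leo Johnson | A-
17 | Mia Williams | F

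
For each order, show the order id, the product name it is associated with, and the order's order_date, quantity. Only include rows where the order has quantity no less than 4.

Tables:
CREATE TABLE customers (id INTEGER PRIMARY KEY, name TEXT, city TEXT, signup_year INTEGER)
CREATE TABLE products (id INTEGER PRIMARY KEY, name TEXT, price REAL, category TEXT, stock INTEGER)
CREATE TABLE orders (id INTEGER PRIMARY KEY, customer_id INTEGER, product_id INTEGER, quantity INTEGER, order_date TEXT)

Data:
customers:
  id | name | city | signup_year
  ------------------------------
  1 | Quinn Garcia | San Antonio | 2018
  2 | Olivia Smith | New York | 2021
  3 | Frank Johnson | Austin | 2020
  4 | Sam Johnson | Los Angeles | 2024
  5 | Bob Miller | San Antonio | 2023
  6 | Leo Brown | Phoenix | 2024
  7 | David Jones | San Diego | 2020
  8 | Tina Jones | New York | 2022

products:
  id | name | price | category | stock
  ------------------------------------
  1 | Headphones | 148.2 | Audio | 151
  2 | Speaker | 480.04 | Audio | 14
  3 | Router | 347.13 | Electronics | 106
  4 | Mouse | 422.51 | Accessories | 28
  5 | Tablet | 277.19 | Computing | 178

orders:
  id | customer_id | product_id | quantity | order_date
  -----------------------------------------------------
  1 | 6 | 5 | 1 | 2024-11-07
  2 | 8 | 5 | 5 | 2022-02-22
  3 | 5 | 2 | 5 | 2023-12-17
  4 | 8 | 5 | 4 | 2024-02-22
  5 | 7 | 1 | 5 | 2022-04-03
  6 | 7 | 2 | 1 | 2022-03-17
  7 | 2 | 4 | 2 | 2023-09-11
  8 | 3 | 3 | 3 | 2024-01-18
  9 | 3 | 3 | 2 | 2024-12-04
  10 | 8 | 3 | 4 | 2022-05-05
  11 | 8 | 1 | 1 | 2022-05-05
SELECT c.id, p.name AS product, c.order_date, c.quantity FROM orders c JOIN products p ON c.product_id = p.id WHERE c.quantity >= 4

Execution result:
id | product | order_date | quantity
2 | Tablet | 2022-02-22 | 5
3 | Speaker | 2023-12-17 | 5
4 | Tablet | 2024-02-22 | 4
5 | Headphones | 2022-04-03 | 5
10 | Router | 2022-05-05 | 4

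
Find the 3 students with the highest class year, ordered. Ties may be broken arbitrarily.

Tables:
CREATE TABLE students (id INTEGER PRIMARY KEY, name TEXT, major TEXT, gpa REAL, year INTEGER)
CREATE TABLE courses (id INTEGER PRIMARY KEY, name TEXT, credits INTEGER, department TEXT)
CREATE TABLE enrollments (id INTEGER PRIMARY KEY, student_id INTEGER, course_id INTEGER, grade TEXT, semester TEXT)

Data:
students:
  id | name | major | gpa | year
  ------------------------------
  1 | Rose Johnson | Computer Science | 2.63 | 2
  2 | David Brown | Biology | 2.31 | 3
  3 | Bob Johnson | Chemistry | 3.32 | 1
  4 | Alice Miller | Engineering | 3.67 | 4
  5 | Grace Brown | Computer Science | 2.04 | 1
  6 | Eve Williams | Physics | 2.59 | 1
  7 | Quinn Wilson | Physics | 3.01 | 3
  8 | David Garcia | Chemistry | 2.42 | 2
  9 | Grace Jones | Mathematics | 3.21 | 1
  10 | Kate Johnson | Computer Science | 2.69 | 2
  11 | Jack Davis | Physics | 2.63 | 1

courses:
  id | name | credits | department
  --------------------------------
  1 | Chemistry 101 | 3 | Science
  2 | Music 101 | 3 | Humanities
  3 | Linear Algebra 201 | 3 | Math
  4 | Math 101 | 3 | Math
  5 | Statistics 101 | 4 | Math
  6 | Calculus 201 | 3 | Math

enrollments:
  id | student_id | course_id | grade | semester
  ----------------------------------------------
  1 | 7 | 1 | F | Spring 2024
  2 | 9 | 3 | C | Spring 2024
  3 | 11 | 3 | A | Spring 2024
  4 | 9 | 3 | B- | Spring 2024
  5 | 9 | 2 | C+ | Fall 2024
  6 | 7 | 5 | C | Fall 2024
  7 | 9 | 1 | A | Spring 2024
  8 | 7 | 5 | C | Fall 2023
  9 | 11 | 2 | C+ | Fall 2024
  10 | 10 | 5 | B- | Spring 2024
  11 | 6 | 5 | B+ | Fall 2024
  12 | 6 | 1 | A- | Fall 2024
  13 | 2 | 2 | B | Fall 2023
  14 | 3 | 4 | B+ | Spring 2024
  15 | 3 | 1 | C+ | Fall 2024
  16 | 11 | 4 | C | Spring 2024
SELECT name, year FROM students ORDER BY year DESC LIMIT 3

Execution result:
name | year
Alice Miller | 4
David Brown | 3
Quinn Wilson | 3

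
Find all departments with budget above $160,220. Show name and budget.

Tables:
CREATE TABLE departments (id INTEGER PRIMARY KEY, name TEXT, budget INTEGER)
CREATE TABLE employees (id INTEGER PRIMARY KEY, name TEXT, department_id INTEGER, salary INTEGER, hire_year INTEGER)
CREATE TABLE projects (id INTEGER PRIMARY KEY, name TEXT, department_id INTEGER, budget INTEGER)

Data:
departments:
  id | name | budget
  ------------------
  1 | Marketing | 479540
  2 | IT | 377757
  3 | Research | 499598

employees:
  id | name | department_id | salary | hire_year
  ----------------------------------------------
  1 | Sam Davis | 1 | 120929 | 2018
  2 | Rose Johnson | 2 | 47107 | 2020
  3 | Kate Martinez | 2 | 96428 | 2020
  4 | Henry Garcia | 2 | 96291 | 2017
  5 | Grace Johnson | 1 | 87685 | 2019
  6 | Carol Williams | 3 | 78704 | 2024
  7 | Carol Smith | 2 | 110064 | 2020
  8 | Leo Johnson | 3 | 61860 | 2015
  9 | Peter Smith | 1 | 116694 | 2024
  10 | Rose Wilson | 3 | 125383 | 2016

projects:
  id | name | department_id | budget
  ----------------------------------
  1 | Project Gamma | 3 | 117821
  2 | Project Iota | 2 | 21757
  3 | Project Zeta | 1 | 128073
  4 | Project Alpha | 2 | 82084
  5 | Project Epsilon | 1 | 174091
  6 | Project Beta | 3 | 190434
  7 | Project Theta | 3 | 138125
SELECT name, budget FROM departments WHERE budget > 160220

Execution result:
name | budget
Marketing | 479540
IT | 377757
Research | 499598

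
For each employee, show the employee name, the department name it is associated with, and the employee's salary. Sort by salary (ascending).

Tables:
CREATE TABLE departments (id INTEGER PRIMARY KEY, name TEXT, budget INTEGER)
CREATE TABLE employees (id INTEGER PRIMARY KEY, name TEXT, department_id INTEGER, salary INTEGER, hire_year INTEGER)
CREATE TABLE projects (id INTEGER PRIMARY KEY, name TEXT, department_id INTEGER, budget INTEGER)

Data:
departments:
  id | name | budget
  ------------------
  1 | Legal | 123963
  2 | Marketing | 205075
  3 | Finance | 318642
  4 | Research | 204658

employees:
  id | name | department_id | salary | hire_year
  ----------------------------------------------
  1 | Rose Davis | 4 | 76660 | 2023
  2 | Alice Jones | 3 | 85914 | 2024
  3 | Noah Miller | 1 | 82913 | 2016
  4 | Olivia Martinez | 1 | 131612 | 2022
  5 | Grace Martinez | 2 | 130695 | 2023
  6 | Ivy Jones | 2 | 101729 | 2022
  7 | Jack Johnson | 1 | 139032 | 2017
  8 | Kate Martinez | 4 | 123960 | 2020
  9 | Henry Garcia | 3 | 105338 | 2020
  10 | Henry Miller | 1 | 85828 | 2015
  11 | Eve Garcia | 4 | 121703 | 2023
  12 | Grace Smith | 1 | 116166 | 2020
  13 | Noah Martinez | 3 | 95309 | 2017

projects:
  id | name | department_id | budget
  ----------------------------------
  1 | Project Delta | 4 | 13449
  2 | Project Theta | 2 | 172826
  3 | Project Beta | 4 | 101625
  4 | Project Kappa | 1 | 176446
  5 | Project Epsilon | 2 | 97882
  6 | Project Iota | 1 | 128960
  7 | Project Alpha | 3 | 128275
SELECT c.name, p.name AS department, c.salary FROM employees c JOIN departments p ON c.department_id = p.id ORDER BY c.salary ASC

Execution result:
name | department | salary
Rose Davis | Research | 76660
Noah Miller | Legal | 82913
Henry Miller | Legal | 85828
Alice Jones | Finance | 85914
Noah Martinez | Finance | 95309
Ivy Jones | Marketing | 101729
Henry Garcia | Finance | 105338
Grace Smith | Legal | 116166
Eve Garcia | Research | 121703
Kate Martinez | Research | 123960
Grace Martinez | Marketing | 130695
Olivia Martinez | Legal | 131612
Jack Johnson | Legal | 139032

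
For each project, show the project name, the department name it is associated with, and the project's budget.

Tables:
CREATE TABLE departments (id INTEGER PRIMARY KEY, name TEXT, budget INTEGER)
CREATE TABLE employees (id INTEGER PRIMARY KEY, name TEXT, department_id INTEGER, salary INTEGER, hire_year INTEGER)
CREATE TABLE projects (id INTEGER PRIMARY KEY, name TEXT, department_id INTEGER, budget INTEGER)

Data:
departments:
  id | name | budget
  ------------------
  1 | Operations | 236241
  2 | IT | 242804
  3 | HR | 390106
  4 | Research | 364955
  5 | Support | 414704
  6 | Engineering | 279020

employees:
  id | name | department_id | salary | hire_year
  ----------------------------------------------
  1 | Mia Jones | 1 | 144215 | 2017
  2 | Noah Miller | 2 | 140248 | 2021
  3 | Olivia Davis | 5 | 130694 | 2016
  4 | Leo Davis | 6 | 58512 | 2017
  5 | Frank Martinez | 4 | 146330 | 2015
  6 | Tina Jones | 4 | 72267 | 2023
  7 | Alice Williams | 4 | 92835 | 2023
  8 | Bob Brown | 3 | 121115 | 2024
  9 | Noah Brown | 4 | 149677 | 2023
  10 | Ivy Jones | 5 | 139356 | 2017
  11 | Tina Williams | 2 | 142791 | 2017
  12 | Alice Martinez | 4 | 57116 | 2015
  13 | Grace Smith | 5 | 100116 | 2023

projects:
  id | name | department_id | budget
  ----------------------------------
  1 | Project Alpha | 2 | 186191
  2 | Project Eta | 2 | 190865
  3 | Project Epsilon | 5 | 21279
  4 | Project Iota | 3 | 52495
SELECT c.name, p.name AS department, c.budget FROM projects c JOIN departments p ON c.department_id = p.id

Execution result:
name | department | budget
Project Alpha | IT | 186191
Project Eta | IT | 190865
Project Epsilon | Support | 21279
Project Iota | HR | 52495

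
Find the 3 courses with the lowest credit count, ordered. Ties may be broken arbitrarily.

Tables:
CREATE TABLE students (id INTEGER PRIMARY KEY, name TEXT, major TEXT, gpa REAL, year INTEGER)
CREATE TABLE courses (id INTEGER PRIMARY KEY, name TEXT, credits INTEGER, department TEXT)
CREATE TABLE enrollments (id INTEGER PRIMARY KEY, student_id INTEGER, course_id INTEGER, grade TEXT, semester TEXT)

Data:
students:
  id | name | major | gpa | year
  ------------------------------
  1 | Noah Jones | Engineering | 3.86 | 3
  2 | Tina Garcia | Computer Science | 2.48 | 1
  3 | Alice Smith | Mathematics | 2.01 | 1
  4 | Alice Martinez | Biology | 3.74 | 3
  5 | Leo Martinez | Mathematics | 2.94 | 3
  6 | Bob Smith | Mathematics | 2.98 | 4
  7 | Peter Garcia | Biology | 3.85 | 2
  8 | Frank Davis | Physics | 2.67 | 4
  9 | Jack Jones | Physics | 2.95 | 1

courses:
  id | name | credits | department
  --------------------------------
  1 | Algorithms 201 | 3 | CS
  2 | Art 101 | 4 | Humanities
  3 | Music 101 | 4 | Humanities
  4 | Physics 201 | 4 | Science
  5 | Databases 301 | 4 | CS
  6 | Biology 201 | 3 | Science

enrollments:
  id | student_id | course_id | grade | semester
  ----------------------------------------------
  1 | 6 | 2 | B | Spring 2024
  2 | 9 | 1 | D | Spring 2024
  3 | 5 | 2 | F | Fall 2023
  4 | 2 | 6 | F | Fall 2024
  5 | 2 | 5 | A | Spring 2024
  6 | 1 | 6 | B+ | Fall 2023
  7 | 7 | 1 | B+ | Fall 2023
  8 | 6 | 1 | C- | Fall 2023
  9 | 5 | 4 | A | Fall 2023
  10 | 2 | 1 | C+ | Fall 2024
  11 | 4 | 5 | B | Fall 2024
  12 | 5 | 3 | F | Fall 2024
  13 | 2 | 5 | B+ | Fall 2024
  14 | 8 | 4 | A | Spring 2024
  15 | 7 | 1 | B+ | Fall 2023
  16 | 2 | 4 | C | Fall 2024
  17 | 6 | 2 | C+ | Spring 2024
SELECT name, credits FROM courses ORDER BY credits ASC LIMIT 3

Execution result:
name | credits
Algorithms 201 | 3
Biology 201 | 3
Art 101 | 4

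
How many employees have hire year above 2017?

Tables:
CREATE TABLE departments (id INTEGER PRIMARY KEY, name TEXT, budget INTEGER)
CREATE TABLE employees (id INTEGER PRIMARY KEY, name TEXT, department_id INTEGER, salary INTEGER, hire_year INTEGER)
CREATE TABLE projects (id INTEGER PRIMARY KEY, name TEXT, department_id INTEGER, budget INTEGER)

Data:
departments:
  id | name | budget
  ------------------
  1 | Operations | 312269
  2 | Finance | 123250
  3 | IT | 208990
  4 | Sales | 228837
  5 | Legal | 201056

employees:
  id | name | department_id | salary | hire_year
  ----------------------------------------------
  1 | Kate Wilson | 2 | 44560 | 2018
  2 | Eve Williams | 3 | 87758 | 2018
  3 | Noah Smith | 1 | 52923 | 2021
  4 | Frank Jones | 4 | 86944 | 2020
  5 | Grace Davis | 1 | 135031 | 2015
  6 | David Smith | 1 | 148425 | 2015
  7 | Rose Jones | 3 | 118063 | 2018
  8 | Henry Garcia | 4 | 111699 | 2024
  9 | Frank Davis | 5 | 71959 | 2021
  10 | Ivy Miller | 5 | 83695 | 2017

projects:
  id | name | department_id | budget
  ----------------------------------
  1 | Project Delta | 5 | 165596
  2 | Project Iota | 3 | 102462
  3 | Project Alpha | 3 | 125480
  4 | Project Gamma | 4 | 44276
SELECT COUNT(*) FROM employees WHERE hire_year > 2017

Execution result:
7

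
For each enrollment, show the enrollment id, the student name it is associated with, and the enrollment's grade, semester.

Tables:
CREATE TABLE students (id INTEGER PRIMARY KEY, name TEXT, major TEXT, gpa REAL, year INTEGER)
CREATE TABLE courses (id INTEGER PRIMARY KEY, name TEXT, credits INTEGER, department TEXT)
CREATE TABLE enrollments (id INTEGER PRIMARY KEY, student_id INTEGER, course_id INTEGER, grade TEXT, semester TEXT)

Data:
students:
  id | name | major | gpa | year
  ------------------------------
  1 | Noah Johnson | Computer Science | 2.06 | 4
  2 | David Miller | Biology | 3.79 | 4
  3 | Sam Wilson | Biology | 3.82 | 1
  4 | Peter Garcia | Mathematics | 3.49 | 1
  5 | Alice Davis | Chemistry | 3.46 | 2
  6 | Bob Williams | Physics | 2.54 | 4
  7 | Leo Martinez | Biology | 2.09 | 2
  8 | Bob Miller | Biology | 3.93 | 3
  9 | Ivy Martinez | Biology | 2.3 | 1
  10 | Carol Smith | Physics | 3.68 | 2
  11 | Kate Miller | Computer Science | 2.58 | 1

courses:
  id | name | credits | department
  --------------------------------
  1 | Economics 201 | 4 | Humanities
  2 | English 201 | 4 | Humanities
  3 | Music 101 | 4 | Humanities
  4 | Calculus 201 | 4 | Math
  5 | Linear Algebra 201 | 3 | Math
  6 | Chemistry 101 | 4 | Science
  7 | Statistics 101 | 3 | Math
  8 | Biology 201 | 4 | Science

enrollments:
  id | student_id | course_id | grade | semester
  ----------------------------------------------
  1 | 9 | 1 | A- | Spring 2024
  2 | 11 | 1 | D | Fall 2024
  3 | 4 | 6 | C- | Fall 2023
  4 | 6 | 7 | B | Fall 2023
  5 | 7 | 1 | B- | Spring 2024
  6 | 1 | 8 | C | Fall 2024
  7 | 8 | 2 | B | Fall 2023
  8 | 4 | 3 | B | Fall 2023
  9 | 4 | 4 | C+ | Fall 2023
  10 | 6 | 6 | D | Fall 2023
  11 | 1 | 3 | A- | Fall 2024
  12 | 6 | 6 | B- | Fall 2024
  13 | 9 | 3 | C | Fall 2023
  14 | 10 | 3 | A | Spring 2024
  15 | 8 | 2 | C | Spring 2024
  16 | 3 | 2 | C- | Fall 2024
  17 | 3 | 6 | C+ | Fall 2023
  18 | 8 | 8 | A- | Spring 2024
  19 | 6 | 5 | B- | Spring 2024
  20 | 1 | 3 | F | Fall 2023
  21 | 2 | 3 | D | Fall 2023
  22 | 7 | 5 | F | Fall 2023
SELECT c.id, p.name AS student, c.grade, c.semester FROM enrollments c JOIN students p ON c.student_id = p.id

Execution result:
id | student | grade | semester
1 | Ivy Martinez | A- | Spring 2024
2 | Kate Miller | D | Fall 2024
3 | Peter Garcia | C- | Fall 2023
4 | Bob Williams | B | Fall 2023
5 | Leo Martinez | B- | Spring 2024
6 | Noah Johnson | C | Fall 2024
7 | Bob Miller | B | Fall 2023
8 | Peter Garcia | B | Fall 2023
9 | Peter Garcia | C+ | Fall 2023
10 | Bob Williams | D | Fall 2023
11 | Noah Johnson | A- | Fall 2024
12 | Bob Williams | B- | Fall 2024
13 | Ivy Martinez | C | Fall 2023
14 | Carol Smith | A | Spring 2024
15 | Bob Miller | C | Spring 2024
16 | Sam Wilson | C- | Fall 2024
17 | Sam Wilson | C+ | Fall 2023
18 | Bob Miller | A- | Spring 2024
19 | Bob Williams | B- | Spring 2024
20 | Noah Johnson | F | Fall 2023
21 | David Miller | D | Fall 2023
22 | Leo Martinez | F | Fall 2023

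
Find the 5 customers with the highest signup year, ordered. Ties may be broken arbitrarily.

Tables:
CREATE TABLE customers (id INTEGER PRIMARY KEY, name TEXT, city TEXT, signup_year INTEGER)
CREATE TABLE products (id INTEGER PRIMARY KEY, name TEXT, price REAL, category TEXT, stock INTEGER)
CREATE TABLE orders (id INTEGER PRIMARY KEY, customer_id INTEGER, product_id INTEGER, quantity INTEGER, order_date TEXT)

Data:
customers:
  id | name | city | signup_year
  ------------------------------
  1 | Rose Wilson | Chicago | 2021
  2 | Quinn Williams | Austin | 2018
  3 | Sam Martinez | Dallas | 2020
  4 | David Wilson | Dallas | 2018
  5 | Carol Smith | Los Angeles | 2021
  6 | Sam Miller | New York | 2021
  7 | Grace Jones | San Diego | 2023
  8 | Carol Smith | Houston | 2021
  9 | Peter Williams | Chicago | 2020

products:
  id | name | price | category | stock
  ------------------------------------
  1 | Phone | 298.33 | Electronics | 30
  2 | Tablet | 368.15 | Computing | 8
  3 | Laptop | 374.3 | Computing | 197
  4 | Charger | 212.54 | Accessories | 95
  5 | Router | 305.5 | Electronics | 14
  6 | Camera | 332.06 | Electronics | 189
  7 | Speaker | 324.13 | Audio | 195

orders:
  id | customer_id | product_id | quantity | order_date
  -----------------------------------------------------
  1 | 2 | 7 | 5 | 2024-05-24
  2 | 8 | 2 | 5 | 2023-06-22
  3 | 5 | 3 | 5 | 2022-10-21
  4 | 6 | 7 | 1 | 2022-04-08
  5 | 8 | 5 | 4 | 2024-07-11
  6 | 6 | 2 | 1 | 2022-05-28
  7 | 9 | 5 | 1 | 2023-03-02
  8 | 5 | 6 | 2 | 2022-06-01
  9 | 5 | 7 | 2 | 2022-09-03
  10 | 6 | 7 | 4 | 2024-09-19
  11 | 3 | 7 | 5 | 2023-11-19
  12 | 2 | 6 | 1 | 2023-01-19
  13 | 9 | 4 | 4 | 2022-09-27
SELECT name, signup_year FROM customers ORDER BY signup_year DESC LIMIT 5

Execution result:
name | signup_year
Grace Jones | 2023
Rose Wilson | 2021
Carol Smith | 2021
Sam Miller | 2021
Carol Smith | 2021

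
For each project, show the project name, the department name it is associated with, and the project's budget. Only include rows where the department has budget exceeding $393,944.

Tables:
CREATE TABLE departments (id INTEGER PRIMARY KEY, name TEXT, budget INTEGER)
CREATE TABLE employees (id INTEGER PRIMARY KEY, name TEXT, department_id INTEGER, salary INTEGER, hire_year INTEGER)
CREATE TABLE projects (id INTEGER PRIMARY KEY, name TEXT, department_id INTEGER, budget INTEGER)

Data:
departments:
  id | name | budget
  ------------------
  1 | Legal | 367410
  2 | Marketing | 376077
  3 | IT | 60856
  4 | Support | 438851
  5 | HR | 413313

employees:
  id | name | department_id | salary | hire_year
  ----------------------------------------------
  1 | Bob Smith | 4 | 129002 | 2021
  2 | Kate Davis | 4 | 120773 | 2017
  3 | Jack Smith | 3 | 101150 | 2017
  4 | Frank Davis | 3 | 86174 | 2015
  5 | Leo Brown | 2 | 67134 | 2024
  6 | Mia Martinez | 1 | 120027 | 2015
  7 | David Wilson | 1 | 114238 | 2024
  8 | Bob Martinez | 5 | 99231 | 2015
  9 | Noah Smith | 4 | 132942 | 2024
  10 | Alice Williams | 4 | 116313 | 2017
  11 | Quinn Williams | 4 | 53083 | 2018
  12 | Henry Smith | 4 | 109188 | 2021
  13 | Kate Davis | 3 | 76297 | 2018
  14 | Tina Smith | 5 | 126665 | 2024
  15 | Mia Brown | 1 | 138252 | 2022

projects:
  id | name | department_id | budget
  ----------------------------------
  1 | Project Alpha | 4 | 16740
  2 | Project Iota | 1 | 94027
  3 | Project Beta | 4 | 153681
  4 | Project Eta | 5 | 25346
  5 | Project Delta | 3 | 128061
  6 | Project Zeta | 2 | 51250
SELECT c.name, p.name AS department, c.budget FROM projects c JOIN departments p ON c.department_id = p.id WHERE p.budget > 393944

Execution result:
name | department | budget
Project Alpha | Support | 16740
Project Beta | Support | 153681
Project Eta | HR | 25346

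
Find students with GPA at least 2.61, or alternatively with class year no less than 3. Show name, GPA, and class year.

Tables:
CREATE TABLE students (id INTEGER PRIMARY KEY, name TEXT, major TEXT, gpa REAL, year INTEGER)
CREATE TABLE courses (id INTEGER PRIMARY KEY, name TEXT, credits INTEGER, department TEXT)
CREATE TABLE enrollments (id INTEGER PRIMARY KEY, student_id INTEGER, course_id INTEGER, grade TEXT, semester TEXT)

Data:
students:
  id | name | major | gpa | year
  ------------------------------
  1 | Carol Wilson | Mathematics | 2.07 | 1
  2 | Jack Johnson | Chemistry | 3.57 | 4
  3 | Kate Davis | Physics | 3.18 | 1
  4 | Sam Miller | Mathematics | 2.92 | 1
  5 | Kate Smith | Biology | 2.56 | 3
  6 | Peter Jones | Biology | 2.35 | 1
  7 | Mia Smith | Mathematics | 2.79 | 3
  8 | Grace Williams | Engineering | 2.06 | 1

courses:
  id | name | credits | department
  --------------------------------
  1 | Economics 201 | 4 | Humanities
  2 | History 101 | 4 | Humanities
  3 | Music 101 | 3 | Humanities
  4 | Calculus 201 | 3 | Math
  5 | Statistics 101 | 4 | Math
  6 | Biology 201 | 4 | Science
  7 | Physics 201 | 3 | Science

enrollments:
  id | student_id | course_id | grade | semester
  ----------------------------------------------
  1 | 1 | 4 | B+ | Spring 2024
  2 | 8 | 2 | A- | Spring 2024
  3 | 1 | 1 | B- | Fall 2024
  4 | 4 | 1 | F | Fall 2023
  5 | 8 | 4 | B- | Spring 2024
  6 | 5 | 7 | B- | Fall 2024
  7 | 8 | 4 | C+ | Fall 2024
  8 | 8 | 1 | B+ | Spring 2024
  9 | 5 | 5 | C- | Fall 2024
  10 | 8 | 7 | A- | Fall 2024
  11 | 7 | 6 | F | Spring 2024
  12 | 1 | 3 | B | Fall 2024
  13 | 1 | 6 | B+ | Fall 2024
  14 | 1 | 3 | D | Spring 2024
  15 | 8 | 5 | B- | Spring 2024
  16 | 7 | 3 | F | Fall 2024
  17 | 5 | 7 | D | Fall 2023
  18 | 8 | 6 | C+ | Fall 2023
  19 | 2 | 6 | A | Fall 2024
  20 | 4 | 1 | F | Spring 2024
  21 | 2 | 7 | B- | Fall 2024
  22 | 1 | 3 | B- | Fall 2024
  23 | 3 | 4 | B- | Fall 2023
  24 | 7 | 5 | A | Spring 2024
SELECT name, gpa, year FROM students WHERE gpa >= 2.61 OR year >= 3

Execution result:
name | gpa | year
Jack Johnson | 3.57 | 4
Kate Davis | 3.18 | 1
Sam Miller | 2.92 | 1
Kate Smith | 2.56 | 3
Mia Smith | 2.79 | 3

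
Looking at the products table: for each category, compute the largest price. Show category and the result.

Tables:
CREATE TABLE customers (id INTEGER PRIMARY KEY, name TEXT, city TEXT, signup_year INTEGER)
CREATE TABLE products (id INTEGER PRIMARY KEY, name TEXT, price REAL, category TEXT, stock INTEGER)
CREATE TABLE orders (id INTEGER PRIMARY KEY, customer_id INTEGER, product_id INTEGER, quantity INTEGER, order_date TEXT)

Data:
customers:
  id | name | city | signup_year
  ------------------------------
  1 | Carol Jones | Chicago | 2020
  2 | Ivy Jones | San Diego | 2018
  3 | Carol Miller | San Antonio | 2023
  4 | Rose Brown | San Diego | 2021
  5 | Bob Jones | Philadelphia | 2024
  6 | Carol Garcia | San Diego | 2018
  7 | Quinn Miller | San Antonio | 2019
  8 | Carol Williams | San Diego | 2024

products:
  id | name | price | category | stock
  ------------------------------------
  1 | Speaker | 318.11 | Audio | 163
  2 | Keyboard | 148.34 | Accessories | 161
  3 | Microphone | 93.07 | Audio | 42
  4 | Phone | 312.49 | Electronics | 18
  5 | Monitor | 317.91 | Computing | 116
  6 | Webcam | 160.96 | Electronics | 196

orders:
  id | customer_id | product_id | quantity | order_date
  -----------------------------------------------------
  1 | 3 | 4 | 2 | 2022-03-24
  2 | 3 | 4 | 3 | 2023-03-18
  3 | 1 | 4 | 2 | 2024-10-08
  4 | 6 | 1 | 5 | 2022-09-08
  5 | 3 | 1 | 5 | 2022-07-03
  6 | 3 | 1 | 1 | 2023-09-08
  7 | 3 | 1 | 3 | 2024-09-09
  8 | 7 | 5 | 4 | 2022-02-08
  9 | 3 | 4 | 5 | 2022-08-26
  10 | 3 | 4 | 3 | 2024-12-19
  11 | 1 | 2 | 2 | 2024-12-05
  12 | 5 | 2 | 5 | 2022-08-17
SELECT category, MAX(price) AS max_price FROM products GROUP BY category

Execution result:
category | max_price
Accessories | 148.34
Audio | 318.11
Computing | 317.91
Electronics | 312.49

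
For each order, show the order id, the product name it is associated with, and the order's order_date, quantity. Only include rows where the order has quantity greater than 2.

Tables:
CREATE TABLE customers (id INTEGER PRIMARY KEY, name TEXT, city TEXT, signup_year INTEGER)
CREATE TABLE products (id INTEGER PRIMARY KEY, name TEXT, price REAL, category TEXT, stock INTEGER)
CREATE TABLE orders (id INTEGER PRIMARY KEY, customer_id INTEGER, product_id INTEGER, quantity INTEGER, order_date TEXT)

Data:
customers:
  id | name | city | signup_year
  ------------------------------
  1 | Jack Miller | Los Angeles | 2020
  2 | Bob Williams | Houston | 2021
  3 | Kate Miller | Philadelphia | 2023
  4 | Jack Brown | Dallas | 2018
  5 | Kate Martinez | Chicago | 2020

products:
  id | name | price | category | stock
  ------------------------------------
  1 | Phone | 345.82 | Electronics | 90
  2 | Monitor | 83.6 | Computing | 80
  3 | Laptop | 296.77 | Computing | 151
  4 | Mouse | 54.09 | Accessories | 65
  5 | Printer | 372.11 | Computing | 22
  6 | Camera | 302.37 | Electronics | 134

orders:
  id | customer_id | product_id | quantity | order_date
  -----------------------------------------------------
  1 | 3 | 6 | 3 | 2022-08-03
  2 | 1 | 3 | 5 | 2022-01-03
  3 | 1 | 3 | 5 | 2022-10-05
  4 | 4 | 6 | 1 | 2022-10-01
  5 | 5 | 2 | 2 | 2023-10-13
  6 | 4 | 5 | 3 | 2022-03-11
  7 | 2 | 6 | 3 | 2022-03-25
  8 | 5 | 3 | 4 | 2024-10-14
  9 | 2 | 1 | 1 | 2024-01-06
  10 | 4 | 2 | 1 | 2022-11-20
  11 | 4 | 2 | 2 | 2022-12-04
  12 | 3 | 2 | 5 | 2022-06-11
SELECT c.id, p.name AS product, c.order_date, c.quantity FROM orders c JOIN products p ON c.product_id = p.id WHERE c.quantity > 2

Execution result:
id | product | order_date | quantity
1 | Camera | 2022-08-03 | 3
2 | Laptop | 2022-01-03 | 5
3 | Laptop | 2022-10-05 | 5
6 | Printer | 2022-03-11 | 3
7 | Camera | 2022-03-25 | 3
8 | Laptop | 2024-10-14 | 4
12 | Monitor | 2022-06-11 | 5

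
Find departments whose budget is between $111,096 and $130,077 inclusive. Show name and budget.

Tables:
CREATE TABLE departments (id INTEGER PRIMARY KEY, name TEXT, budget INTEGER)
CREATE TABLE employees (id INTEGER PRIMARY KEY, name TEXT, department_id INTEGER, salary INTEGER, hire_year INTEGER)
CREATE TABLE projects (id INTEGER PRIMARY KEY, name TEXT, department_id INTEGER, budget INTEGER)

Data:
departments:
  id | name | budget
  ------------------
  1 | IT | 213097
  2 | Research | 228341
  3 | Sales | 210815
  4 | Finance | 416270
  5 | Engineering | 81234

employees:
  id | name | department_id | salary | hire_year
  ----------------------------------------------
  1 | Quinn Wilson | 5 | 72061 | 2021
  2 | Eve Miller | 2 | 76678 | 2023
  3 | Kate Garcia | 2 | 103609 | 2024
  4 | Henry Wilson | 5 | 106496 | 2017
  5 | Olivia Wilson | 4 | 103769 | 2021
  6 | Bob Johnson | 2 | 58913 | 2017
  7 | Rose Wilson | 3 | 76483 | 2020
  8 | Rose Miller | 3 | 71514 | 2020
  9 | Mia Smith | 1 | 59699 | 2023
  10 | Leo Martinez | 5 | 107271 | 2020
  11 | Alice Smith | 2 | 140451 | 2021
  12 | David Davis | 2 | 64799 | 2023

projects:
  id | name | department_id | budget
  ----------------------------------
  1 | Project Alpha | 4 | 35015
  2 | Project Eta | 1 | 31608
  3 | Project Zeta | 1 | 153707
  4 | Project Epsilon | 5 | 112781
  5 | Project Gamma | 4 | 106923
SELECT name, budget FROM departments WHERE budget BETWEEN 111096 AND 130077

Execution result:
(no rows)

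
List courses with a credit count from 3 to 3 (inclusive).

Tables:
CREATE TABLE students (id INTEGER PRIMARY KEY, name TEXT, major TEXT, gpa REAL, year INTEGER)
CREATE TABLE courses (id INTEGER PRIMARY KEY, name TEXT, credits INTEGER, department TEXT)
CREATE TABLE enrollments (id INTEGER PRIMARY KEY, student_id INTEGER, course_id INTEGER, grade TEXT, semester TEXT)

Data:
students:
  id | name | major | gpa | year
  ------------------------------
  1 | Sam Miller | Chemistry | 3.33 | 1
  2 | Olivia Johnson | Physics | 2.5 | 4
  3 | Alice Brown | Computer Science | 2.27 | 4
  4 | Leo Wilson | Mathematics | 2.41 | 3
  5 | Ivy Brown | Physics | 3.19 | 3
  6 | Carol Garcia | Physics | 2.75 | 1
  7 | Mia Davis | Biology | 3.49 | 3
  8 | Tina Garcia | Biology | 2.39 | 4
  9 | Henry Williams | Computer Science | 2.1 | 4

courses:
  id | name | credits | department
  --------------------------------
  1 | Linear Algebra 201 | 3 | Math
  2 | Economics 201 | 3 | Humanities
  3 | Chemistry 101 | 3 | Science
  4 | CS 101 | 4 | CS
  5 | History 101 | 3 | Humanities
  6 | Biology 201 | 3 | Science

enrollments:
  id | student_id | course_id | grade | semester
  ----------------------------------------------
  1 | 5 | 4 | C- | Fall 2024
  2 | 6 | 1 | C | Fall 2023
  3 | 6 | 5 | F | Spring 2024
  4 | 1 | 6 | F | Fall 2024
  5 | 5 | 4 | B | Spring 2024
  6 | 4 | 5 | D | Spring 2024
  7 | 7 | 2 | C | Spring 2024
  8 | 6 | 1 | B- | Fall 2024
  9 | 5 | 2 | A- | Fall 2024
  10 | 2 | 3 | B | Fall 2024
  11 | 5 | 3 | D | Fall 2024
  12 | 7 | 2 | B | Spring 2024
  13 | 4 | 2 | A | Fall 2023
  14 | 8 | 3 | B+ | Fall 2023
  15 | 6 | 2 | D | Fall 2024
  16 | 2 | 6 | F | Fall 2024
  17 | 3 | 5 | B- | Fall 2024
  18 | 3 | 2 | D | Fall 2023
SELECT name, credits FROM courses WHERE credits BETWEEN 3 AND 3

Execution result:
name | credits
Linear Algebra 201 | 3
Economics 201 | 3
Chemistry 101 | 3
History 101 | 3
Biology 201 | 3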